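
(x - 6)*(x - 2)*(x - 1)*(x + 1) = x^4 - 8*x^3 + 11*x^2 + 8*x - 12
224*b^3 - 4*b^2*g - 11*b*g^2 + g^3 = (-8*b + g)*(-7*b + g)*(4*b + g)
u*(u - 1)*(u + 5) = u^3 + 4*u^2 - 5*u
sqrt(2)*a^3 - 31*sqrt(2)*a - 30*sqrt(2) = (a - 6)*(a + 5)*(sqrt(2)*a + sqrt(2))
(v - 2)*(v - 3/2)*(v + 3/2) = v^3 - 2*v^2 - 9*v/4 + 9/2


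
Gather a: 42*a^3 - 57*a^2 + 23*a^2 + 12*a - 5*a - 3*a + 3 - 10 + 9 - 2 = 42*a^3 - 34*a^2 + 4*a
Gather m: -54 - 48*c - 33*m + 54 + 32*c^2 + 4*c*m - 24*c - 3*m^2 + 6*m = 32*c^2 - 72*c - 3*m^2 + m*(4*c - 27)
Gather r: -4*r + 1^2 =1 - 4*r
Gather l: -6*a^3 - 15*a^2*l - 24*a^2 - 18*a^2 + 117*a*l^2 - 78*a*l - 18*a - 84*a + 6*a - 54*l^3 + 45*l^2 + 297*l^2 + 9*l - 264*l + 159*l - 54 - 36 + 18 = -6*a^3 - 42*a^2 - 96*a - 54*l^3 + l^2*(117*a + 342) + l*(-15*a^2 - 78*a - 96) - 72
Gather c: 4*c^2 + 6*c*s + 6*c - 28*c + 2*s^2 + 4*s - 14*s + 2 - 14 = 4*c^2 + c*(6*s - 22) + 2*s^2 - 10*s - 12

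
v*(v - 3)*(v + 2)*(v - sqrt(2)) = v^4 - sqrt(2)*v^3 - v^3 - 6*v^2 + sqrt(2)*v^2 + 6*sqrt(2)*v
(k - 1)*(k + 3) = k^2 + 2*k - 3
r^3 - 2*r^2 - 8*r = r*(r - 4)*(r + 2)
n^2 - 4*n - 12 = (n - 6)*(n + 2)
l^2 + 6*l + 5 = (l + 1)*(l + 5)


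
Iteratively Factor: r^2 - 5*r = (r)*(r - 5)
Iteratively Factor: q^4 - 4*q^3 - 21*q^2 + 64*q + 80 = (q - 5)*(q^3 + q^2 - 16*q - 16) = (q - 5)*(q - 4)*(q^2 + 5*q + 4) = (q - 5)*(q - 4)*(q + 4)*(q + 1)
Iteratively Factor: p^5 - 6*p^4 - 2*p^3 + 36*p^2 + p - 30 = (p + 1)*(p^4 - 7*p^3 + 5*p^2 + 31*p - 30) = (p + 1)*(p + 2)*(p^3 - 9*p^2 + 23*p - 15) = (p - 3)*(p + 1)*(p + 2)*(p^2 - 6*p + 5) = (p - 3)*(p - 1)*(p + 1)*(p + 2)*(p - 5)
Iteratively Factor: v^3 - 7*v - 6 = (v + 2)*(v^2 - 2*v - 3) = (v - 3)*(v + 2)*(v + 1)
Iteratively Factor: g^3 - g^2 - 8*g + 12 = (g - 2)*(g^2 + g - 6) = (g - 2)*(g + 3)*(g - 2)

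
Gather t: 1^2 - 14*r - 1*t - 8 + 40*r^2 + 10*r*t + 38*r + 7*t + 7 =40*r^2 + 24*r + t*(10*r + 6)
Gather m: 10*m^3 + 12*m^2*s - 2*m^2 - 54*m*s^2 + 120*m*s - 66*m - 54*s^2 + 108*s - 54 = 10*m^3 + m^2*(12*s - 2) + m*(-54*s^2 + 120*s - 66) - 54*s^2 + 108*s - 54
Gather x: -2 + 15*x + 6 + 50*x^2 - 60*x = 50*x^2 - 45*x + 4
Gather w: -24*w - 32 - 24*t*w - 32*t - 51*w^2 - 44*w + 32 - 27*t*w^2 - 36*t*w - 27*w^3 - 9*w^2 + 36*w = -32*t - 27*w^3 + w^2*(-27*t - 60) + w*(-60*t - 32)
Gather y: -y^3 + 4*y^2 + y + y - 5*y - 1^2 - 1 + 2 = -y^3 + 4*y^2 - 3*y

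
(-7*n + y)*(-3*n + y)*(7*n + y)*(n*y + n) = 147*n^4*y + 147*n^4 - 49*n^3*y^2 - 49*n^3*y - 3*n^2*y^3 - 3*n^2*y^2 + n*y^4 + n*y^3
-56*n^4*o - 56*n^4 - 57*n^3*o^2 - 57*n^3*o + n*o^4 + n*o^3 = (-8*n + o)*(n + o)*(7*n + o)*(n*o + n)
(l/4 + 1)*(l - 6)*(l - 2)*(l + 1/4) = l^4/4 - 15*l^3/16 - 21*l^2/4 + 43*l/4 + 3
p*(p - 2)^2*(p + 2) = p^4 - 2*p^3 - 4*p^2 + 8*p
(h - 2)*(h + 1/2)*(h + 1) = h^3 - h^2/2 - 5*h/2 - 1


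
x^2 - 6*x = x*(x - 6)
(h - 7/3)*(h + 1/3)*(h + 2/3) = h^3 - 4*h^2/3 - 19*h/9 - 14/27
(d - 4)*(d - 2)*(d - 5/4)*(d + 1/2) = d^4 - 27*d^3/4 + 95*d^2/8 - 9*d/4 - 5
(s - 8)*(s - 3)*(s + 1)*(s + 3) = s^4 - 7*s^3 - 17*s^2 + 63*s + 72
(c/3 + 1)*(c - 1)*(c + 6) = c^3/3 + 8*c^2/3 + 3*c - 6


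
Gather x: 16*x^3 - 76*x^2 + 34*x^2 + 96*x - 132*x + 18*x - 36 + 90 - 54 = 16*x^3 - 42*x^2 - 18*x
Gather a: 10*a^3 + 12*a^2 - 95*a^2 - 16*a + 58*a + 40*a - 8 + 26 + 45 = 10*a^3 - 83*a^2 + 82*a + 63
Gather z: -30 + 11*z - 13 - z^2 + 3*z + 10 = -z^2 + 14*z - 33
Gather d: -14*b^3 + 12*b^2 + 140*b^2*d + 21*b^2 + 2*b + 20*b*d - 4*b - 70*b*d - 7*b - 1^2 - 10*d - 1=-14*b^3 + 33*b^2 - 9*b + d*(140*b^2 - 50*b - 10) - 2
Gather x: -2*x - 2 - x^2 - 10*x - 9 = -x^2 - 12*x - 11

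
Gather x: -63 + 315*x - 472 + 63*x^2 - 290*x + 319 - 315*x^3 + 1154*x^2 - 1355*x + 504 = -315*x^3 + 1217*x^2 - 1330*x + 288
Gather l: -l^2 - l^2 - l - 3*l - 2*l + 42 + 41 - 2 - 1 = -2*l^2 - 6*l + 80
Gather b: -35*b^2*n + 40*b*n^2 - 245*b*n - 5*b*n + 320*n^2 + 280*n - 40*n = -35*b^2*n + b*(40*n^2 - 250*n) + 320*n^2 + 240*n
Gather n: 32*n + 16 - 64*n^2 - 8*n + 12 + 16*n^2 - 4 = -48*n^2 + 24*n + 24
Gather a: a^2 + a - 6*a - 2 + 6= a^2 - 5*a + 4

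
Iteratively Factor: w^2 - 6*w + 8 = (w - 2)*(w - 4)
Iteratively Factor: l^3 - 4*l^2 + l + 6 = (l - 2)*(l^2 - 2*l - 3) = (l - 3)*(l - 2)*(l + 1)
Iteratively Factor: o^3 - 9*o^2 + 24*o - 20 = (o - 5)*(o^2 - 4*o + 4) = (o - 5)*(o - 2)*(o - 2)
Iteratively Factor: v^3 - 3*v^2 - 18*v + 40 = (v + 4)*(v^2 - 7*v + 10) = (v - 2)*(v + 4)*(v - 5)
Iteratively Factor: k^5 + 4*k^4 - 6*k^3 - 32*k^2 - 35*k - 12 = (k + 1)*(k^4 + 3*k^3 - 9*k^2 - 23*k - 12) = (k + 1)^2*(k^3 + 2*k^2 - 11*k - 12) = (k + 1)^2*(k + 4)*(k^2 - 2*k - 3) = (k - 3)*(k + 1)^2*(k + 4)*(k + 1)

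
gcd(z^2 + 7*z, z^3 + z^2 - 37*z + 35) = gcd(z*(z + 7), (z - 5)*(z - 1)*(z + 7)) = z + 7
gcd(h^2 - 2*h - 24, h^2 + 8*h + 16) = h + 4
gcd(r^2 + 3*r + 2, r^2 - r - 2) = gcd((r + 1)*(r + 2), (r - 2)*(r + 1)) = r + 1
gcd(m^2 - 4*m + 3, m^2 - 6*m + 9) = m - 3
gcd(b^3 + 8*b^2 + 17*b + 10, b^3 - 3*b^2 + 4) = b + 1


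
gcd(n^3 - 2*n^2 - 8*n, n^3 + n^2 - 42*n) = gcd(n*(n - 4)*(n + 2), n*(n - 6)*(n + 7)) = n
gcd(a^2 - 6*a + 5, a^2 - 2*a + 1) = a - 1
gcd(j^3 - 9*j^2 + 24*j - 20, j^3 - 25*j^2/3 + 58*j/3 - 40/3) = j^2 - 7*j + 10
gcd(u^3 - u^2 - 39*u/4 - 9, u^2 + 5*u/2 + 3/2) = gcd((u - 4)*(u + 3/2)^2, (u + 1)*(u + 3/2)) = u + 3/2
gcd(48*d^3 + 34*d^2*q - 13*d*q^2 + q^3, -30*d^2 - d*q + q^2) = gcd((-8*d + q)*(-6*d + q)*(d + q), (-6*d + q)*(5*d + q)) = -6*d + q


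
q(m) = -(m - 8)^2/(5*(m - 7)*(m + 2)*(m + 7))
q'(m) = (m - 8)^2/(5*(m - 7)*(m + 2)*(m + 7)^2) + (m - 8)^2/(5*(m - 7)*(m + 2)^2*(m + 7)) + (m - 8)^2/(5*(m - 7)^2*(m + 2)*(m + 7)) - (2*m - 16)/(5*(m - 7)*(m + 2)*(m + 7))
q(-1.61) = 1.02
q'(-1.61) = -2.90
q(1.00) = 0.07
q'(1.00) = -0.04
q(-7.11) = 5.76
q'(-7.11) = 53.11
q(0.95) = 0.07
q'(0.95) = -0.04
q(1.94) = 0.04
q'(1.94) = -0.02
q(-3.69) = -0.46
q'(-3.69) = -0.10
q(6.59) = 0.01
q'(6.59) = 0.01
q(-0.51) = 0.20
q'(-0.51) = -0.18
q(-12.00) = 0.08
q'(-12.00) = 0.02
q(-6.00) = -0.75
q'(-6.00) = 0.62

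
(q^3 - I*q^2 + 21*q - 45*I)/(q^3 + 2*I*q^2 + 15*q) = (q - 3*I)/q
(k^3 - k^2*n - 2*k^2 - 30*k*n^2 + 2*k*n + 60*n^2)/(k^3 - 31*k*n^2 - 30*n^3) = (k - 2)/(k + n)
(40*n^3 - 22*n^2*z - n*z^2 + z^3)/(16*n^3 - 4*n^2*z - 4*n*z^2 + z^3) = (5*n + z)/(2*n + z)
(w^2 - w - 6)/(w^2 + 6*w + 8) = (w - 3)/(w + 4)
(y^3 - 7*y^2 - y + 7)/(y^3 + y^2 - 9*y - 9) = (y^2 - 8*y + 7)/(y^2 - 9)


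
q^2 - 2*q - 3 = (q - 3)*(q + 1)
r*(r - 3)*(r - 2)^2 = r^4 - 7*r^3 + 16*r^2 - 12*r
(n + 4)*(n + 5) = n^2 + 9*n + 20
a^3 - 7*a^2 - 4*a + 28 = (a - 7)*(a - 2)*(a + 2)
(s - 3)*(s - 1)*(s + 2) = s^3 - 2*s^2 - 5*s + 6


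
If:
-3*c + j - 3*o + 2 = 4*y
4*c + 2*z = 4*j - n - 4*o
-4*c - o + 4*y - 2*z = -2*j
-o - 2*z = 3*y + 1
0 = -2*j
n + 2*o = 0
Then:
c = -6/11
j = 0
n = -40/11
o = 20/11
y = -5/11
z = -8/11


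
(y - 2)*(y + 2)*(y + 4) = y^3 + 4*y^2 - 4*y - 16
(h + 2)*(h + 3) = h^2 + 5*h + 6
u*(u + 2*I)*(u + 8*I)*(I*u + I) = I*u^4 - 10*u^3 + I*u^3 - 10*u^2 - 16*I*u^2 - 16*I*u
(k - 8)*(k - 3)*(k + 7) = k^3 - 4*k^2 - 53*k + 168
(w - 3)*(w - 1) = w^2 - 4*w + 3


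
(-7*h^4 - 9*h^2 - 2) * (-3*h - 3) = 21*h^5 + 21*h^4 + 27*h^3 + 27*h^2 + 6*h + 6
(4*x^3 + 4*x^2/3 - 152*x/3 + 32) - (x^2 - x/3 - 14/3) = 4*x^3 + x^2/3 - 151*x/3 + 110/3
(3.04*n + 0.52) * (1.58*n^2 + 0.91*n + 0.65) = 4.8032*n^3 + 3.588*n^2 + 2.4492*n + 0.338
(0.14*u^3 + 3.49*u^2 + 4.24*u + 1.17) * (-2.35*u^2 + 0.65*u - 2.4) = -0.329*u^5 - 8.1105*u^4 - 8.0315*u^3 - 8.3695*u^2 - 9.4155*u - 2.808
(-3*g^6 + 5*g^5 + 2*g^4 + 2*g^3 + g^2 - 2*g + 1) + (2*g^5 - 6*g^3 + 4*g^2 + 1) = -3*g^6 + 7*g^5 + 2*g^4 - 4*g^3 + 5*g^2 - 2*g + 2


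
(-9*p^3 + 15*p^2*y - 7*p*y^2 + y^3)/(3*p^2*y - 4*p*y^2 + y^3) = (-3*p + y)/y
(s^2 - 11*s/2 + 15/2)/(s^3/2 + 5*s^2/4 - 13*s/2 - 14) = 2*(2*s^2 - 11*s + 15)/(2*s^3 + 5*s^2 - 26*s - 56)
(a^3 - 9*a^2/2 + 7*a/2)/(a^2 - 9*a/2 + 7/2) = a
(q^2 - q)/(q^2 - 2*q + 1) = q/(q - 1)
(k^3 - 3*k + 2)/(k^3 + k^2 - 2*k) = (k - 1)/k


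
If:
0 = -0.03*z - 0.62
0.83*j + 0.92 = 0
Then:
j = -1.11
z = -20.67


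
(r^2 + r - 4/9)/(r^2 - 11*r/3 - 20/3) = (r - 1/3)/(r - 5)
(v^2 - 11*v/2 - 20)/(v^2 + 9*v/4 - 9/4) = 2*(2*v^2 - 11*v - 40)/(4*v^2 + 9*v - 9)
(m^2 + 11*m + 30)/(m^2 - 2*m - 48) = (m + 5)/(m - 8)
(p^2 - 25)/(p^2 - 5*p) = (p + 5)/p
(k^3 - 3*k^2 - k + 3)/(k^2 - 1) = k - 3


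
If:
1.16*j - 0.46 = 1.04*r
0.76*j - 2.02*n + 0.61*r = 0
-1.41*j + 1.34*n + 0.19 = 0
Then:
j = 0.02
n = -0.12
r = -0.42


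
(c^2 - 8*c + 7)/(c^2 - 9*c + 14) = (c - 1)/(c - 2)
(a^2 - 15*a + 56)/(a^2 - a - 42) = (a - 8)/(a + 6)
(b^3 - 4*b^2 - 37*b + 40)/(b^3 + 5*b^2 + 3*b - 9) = (b^2 - 3*b - 40)/(b^2 + 6*b + 9)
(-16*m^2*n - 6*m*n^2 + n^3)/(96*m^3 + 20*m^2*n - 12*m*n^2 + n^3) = -n/(6*m - n)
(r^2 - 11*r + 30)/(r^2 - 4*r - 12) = (r - 5)/(r + 2)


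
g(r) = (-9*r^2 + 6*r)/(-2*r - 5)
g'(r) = (6 - 18*r)/(-2*r - 5) + 2*(-9*r^2 + 6*r)/(-2*r - 5)^2 = 6*(3*r^2 + 15*r - 5)/(4*r^2 + 20*r + 25)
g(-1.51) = 14.94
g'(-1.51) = -31.85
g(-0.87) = 3.69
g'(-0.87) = -8.91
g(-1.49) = 14.32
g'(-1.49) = -30.42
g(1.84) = 2.24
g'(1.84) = 2.61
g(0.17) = -0.14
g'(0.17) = -0.50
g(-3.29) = -74.15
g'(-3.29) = -52.58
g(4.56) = 11.32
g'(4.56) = 3.79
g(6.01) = 16.98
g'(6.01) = 4.01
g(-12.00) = -72.00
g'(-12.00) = 4.11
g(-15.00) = -84.60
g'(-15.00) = 4.27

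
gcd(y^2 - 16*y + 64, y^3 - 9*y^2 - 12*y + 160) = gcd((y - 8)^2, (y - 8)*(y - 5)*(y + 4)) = y - 8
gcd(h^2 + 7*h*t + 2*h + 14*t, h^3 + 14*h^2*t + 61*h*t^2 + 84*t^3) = h + 7*t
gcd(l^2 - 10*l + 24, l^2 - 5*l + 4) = l - 4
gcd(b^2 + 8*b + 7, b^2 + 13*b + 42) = b + 7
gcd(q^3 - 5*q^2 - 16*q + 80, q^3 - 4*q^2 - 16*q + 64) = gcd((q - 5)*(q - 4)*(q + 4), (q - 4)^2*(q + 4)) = q^2 - 16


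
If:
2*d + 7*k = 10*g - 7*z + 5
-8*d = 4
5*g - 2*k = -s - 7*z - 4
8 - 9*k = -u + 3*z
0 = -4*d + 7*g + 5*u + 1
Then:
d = -1/2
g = 210*z/499 - 11/499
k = 412/499 - 199*z/499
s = -4941*z/499 - 1117/499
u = -294*z/499 - 284/499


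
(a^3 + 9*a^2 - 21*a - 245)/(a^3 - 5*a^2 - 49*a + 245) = (a + 7)/(a - 7)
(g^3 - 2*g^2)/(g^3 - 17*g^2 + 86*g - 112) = g^2/(g^2 - 15*g + 56)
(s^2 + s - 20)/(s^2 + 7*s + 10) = (s - 4)/(s + 2)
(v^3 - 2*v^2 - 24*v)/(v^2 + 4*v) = v - 6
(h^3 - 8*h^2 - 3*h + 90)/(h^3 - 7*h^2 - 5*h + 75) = (h - 6)/(h - 5)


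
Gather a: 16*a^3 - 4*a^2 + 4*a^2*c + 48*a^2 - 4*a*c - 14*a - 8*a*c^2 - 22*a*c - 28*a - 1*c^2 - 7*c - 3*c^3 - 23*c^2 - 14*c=16*a^3 + a^2*(4*c + 44) + a*(-8*c^2 - 26*c - 42) - 3*c^3 - 24*c^2 - 21*c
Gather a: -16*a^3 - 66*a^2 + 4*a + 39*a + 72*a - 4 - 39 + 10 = -16*a^3 - 66*a^2 + 115*a - 33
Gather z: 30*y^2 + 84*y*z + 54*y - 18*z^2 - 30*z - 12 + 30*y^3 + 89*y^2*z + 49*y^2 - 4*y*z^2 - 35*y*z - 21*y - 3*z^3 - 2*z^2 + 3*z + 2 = 30*y^3 + 79*y^2 + 33*y - 3*z^3 + z^2*(-4*y - 20) + z*(89*y^2 + 49*y - 27) - 10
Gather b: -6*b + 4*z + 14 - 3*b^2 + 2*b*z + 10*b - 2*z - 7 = -3*b^2 + b*(2*z + 4) + 2*z + 7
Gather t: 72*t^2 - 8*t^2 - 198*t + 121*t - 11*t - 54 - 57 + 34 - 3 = 64*t^2 - 88*t - 80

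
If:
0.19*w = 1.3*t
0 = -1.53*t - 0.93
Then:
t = -0.61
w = -4.16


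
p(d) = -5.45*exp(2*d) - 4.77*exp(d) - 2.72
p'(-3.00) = -0.26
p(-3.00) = -2.97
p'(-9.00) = 0.00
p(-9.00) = -2.72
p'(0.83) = -68.27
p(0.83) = -42.32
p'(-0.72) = -4.90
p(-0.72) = -6.33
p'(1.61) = -296.67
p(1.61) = -162.99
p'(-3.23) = -0.21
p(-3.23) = -2.92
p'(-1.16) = -2.57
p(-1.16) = -4.75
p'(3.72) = -18756.81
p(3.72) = -9479.54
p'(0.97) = -88.43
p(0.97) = -53.23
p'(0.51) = -38.17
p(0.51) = -25.78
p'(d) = -10.9*exp(2*d) - 4.77*exp(d) = (-10.9*exp(d) - 4.77)*exp(d)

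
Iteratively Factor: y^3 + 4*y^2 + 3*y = (y)*(y^2 + 4*y + 3) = y*(y + 1)*(y + 3)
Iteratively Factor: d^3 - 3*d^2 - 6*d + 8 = (d - 1)*(d^2 - 2*d - 8) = (d - 4)*(d - 1)*(d + 2)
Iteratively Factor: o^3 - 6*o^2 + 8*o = (o - 4)*(o^2 - 2*o) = o*(o - 4)*(o - 2)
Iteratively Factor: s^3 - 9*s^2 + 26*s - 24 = (s - 2)*(s^2 - 7*s + 12) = (s - 3)*(s - 2)*(s - 4)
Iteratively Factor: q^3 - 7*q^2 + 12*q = (q - 4)*(q^2 - 3*q) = q*(q - 4)*(q - 3)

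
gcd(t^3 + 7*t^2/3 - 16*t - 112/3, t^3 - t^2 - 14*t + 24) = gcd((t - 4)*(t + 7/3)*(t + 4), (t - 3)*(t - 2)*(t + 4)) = t + 4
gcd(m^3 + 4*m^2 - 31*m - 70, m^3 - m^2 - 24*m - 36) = m + 2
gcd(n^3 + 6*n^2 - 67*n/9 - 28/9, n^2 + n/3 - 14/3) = 1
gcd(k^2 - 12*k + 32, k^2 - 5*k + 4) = k - 4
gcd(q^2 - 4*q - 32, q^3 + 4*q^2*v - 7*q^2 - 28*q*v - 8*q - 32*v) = q - 8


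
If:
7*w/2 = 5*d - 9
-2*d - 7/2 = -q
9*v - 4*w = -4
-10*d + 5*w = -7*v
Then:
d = 151/10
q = 337/10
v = 8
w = 19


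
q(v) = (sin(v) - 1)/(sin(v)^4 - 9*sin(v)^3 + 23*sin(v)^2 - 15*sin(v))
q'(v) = (sin(v) - 1)*(-4*sin(v)^3*cos(v) + 27*sin(v)^2*cos(v) - 46*sin(v)*cos(v) + 15*cos(v))/(sin(v)^4 - 9*sin(v)^3 + 23*sin(v)^2 - 15*sin(v))^2 + cos(v)/(sin(v)^4 - 9*sin(v)^3 + 23*sin(v)^2 - 15*sin(v)) = (-3*cos(v) + 16/tan(v) - 15*cos(v)/sin(v)^2)/((sin(v) - 5)^2*(sin(v) - 3)^2)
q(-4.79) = 0.13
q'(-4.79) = -0.00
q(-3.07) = -0.90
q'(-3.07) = 12.98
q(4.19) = -0.05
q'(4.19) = 0.04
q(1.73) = 0.13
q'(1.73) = 0.01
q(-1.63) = -0.04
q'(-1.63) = 0.00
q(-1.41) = -0.04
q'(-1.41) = -0.01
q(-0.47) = -0.12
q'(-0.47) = -0.28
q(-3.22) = 0.89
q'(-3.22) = 10.82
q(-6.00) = 0.28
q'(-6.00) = -0.80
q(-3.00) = -0.44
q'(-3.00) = 3.30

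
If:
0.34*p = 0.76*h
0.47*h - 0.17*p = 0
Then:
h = 0.00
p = 0.00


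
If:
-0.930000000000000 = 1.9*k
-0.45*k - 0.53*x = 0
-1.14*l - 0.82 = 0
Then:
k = -0.49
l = -0.72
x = 0.42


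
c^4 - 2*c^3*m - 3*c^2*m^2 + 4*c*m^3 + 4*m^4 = (c - 2*m)^2*(c + m)^2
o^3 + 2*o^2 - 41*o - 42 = (o - 6)*(o + 1)*(o + 7)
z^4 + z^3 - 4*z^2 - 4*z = z*(z - 2)*(z + 1)*(z + 2)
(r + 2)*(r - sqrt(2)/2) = r^2 - sqrt(2)*r/2 + 2*r - sqrt(2)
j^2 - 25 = (j - 5)*(j + 5)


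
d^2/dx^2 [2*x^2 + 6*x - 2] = 4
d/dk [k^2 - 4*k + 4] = 2*k - 4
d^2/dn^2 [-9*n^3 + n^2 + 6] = 2 - 54*n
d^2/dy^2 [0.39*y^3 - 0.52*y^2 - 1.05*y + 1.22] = 2.34*y - 1.04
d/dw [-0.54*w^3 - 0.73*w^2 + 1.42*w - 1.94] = -1.62*w^2 - 1.46*w + 1.42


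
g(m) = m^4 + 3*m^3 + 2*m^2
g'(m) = 4*m^3 + 9*m^2 + 4*m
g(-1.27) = -0.32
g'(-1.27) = 1.24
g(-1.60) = -0.61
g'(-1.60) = 0.26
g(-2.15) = 0.80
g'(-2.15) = -6.75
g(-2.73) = 9.41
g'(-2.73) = -25.23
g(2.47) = 94.63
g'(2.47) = 125.06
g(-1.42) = -0.49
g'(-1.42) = 1.01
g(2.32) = 77.20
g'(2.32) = 107.67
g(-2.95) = 16.12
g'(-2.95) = -36.17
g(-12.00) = 15840.00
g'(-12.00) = -5664.00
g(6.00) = 2016.00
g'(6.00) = 1212.00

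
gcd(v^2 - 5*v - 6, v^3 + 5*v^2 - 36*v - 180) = v - 6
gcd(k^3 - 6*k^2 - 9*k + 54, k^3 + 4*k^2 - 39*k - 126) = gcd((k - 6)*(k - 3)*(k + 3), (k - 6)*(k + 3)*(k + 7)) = k^2 - 3*k - 18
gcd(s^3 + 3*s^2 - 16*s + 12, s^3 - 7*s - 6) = 1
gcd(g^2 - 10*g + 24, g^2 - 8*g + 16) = g - 4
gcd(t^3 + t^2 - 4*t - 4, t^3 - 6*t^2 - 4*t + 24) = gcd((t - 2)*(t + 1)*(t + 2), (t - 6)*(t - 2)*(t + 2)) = t^2 - 4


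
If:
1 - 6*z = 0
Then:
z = 1/6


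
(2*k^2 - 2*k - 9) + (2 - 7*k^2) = -5*k^2 - 2*k - 7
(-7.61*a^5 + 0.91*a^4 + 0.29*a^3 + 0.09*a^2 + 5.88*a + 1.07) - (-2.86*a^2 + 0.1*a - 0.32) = -7.61*a^5 + 0.91*a^4 + 0.29*a^3 + 2.95*a^2 + 5.78*a + 1.39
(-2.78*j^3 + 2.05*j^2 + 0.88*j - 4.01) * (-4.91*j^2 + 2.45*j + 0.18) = 13.6498*j^5 - 16.8765*j^4 + 0.2013*j^3 + 22.2141*j^2 - 9.6661*j - 0.7218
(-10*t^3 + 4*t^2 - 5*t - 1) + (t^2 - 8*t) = -10*t^3 + 5*t^2 - 13*t - 1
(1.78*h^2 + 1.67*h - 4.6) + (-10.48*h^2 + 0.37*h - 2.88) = -8.7*h^2 + 2.04*h - 7.48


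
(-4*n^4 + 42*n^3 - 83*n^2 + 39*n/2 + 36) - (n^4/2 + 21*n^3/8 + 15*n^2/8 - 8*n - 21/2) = -9*n^4/2 + 315*n^3/8 - 679*n^2/8 + 55*n/2 + 93/2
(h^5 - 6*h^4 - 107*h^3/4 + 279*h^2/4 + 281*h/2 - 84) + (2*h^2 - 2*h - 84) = h^5 - 6*h^4 - 107*h^3/4 + 287*h^2/4 + 277*h/2 - 168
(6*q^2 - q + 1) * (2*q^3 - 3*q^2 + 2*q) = 12*q^5 - 20*q^4 + 17*q^3 - 5*q^2 + 2*q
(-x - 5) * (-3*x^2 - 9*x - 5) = 3*x^3 + 24*x^2 + 50*x + 25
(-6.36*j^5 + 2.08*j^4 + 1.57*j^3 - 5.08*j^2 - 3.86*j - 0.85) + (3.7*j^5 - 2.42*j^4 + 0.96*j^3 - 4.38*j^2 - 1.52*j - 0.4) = -2.66*j^5 - 0.34*j^4 + 2.53*j^3 - 9.46*j^2 - 5.38*j - 1.25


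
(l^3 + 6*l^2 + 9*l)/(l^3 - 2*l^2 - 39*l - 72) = l/(l - 8)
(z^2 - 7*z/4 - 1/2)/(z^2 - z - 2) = (z + 1/4)/(z + 1)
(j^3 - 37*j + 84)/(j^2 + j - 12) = (j^2 + 3*j - 28)/(j + 4)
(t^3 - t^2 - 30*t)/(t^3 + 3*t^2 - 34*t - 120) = t/(t + 4)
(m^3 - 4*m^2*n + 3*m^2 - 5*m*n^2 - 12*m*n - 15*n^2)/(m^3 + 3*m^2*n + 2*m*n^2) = (m^2 - 5*m*n + 3*m - 15*n)/(m*(m + 2*n))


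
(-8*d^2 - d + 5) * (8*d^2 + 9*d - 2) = -64*d^4 - 80*d^3 + 47*d^2 + 47*d - 10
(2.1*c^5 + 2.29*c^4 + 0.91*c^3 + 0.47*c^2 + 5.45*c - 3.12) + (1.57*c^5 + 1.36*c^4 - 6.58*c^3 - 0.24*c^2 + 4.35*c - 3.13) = 3.67*c^5 + 3.65*c^4 - 5.67*c^3 + 0.23*c^2 + 9.8*c - 6.25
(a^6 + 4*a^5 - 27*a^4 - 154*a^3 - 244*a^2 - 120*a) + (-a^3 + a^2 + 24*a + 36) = a^6 + 4*a^5 - 27*a^4 - 155*a^3 - 243*a^2 - 96*a + 36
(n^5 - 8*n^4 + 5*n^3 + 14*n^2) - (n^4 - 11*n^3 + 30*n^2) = n^5 - 9*n^4 + 16*n^3 - 16*n^2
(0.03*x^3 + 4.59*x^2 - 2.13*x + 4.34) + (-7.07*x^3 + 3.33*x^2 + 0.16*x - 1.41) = -7.04*x^3 + 7.92*x^2 - 1.97*x + 2.93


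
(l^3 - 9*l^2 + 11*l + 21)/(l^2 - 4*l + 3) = (l^2 - 6*l - 7)/(l - 1)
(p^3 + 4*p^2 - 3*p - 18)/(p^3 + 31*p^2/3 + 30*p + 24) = 3*(p^2 + p - 6)/(3*p^2 + 22*p + 24)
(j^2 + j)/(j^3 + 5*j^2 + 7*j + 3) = j/(j^2 + 4*j + 3)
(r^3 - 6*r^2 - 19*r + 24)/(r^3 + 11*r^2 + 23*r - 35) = (r^2 - 5*r - 24)/(r^2 + 12*r + 35)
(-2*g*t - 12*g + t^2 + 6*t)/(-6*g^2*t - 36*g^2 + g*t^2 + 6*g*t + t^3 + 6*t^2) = 1/(3*g + t)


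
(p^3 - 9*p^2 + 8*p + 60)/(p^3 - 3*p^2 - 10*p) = (p - 6)/p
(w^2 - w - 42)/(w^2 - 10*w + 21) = (w + 6)/(w - 3)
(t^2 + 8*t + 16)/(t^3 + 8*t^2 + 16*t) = 1/t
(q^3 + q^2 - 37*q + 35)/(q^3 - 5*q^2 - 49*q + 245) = (q - 1)/(q - 7)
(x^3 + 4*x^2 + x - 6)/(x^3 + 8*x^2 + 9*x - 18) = (x + 2)/(x + 6)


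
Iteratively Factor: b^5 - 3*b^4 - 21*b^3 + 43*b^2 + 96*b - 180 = (b + 3)*(b^4 - 6*b^3 - 3*b^2 + 52*b - 60) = (b + 3)^2*(b^3 - 9*b^2 + 24*b - 20) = (b - 2)*(b + 3)^2*(b^2 - 7*b + 10) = (b - 2)^2*(b + 3)^2*(b - 5)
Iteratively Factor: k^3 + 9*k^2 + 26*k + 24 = (k + 4)*(k^2 + 5*k + 6) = (k + 2)*(k + 4)*(k + 3)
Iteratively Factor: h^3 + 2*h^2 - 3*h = (h + 3)*(h^2 - h) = h*(h + 3)*(h - 1)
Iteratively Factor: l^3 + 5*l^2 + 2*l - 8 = (l + 4)*(l^2 + l - 2) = (l - 1)*(l + 4)*(l + 2)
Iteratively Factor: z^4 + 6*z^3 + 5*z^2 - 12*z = (z)*(z^3 + 6*z^2 + 5*z - 12) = z*(z + 4)*(z^2 + 2*z - 3) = z*(z - 1)*(z + 4)*(z + 3)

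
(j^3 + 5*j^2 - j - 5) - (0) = j^3 + 5*j^2 - j - 5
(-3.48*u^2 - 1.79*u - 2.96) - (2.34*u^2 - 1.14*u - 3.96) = -5.82*u^2 - 0.65*u + 1.0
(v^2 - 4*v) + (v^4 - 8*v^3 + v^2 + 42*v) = v^4 - 8*v^3 + 2*v^2 + 38*v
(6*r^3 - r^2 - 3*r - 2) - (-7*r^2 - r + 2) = 6*r^3 + 6*r^2 - 2*r - 4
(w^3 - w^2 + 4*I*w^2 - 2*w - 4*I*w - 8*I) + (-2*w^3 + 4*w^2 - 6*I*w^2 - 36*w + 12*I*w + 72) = -w^3 + 3*w^2 - 2*I*w^2 - 38*w + 8*I*w + 72 - 8*I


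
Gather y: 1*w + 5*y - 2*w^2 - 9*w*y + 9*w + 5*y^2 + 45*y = -2*w^2 + 10*w + 5*y^2 + y*(50 - 9*w)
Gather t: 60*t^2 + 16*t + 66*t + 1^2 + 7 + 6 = 60*t^2 + 82*t + 14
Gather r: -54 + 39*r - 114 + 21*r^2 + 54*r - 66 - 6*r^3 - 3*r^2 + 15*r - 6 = -6*r^3 + 18*r^2 + 108*r - 240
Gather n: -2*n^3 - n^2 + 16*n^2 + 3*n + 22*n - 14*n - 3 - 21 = -2*n^3 + 15*n^2 + 11*n - 24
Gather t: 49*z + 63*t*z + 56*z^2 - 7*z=63*t*z + 56*z^2 + 42*z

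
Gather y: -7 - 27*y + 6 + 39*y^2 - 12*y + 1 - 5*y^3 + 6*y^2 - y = -5*y^3 + 45*y^2 - 40*y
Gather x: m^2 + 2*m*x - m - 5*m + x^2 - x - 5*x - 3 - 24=m^2 - 6*m + x^2 + x*(2*m - 6) - 27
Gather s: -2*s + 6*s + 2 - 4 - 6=4*s - 8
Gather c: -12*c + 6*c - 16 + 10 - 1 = -6*c - 7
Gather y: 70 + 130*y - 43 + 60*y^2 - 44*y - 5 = 60*y^2 + 86*y + 22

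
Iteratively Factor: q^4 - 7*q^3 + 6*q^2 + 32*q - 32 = (q - 1)*(q^3 - 6*q^2 + 32) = (q - 4)*(q - 1)*(q^2 - 2*q - 8) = (q - 4)^2*(q - 1)*(q + 2)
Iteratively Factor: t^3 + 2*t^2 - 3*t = (t - 1)*(t^2 + 3*t) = (t - 1)*(t + 3)*(t)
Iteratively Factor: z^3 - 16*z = (z + 4)*(z^2 - 4*z) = z*(z + 4)*(z - 4)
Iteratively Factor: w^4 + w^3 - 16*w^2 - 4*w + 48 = (w - 3)*(w^3 + 4*w^2 - 4*w - 16) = (w - 3)*(w + 2)*(w^2 + 2*w - 8) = (w - 3)*(w - 2)*(w + 2)*(w + 4)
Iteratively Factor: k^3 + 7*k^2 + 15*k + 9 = (k + 1)*(k^2 + 6*k + 9) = (k + 1)*(k + 3)*(k + 3)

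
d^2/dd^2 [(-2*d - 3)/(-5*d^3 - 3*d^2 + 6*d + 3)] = 6*(50*d^5 + 180*d^4 + 146*d^3 - 3*d^2 + 9*d + 33)/(125*d^9 + 225*d^8 - 315*d^7 - 738*d^6 + 108*d^5 + 783*d^4 + 243*d^3 - 243*d^2 - 162*d - 27)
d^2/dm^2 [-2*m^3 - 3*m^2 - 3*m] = -12*m - 6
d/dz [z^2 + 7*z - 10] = 2*z + 7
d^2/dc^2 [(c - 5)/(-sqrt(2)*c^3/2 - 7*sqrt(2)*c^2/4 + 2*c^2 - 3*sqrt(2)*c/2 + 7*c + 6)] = 8*(4*(5 - c)*(3*sqrt(2)*c^2 - 8*c + 7*sqrt(2)*c - 14 + 3*sqrt(2))^2 + (6*sqrt(2)*c^2 - 16*c + 14*sqrt(2)*c + (c - 5)*(6*sqrt(2)*c - 8 + 7*sqrt(2)) - 28 + 6*sqrt(2))*(2*sqrt(2)*c^3 - 8*c^2 + 7*sqrt(2)*c^2 - 28*c + 6*sqrt(2)*c - 24))/(2*sqrt(2)*c^3 - 8*c^2 + 7*sqrt(2)*c^2 - 28*c + 6*sqrt(2)*c - 24)^3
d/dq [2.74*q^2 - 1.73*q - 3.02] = 5.48*q - 1.73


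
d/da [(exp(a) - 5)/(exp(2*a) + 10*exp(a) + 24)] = (-2*(exp(a) - 5)*(exp(a) + 5) + exp(2*a) + 10*exp(a) + 24)*exp(a)/(exp(2*a) + 10*exp(a) + 24)^2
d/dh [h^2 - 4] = 2*h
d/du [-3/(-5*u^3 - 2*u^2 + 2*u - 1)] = 3*(-15*u^2 - 4*u + 2)/(5*u^3 + 2*u^2 - 2*u + 1)^2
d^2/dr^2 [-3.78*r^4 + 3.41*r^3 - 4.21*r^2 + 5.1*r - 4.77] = -45.36*r^2 + 20.46*r - 8.42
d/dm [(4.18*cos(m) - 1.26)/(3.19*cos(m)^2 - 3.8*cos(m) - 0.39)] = (13.3342*cos(m)^2 - 8.0388*cos(m) + 6.4182)*sin(m)/(10.1761*cos(m)^4 - 24.244*cos(m)^3 + 11.9518*cos(m)^2 + 2.964*cos(m) + 0.1521)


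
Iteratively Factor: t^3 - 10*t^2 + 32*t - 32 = (t - 2)*(t^2 - 8*t + 16) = (t - 4)*(t - 2)*(t - 4)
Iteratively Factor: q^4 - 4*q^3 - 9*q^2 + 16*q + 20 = (q - 5)*(q^3 + q^2 - 4*q - 4) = (q - 5)*(q + 1)*(q^2 - 4) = (q - 5)*(q - 2)*(q + 1)*(q + 2)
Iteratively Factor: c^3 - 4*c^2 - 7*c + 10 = (c - 1)*(c^2 - 3*c - 10) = (c - 1)*(c + 2)*(c - 5)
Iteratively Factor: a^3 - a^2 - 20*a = (a + 4)*(a^2 - 5*a) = a*(a + 4)*(a - 5)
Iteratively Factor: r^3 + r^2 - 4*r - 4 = (r + 2)*(r^2 - r - 2) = (r + 1)*(r + 2)*(r - 2)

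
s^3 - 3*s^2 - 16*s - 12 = (s - 6)*(s + 1)*(s + 2)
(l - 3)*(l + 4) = l^2 + l - 12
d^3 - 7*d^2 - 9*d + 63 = (d - 7)*(d - 3)*(d + 3)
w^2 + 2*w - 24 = (w - 4)*(w + 6)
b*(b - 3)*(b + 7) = b^3 + 4*b^2 - 21*b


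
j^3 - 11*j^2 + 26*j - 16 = (j - 8)*(j - 2)*(j - 1)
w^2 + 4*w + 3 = (w + 1)*(w + 3)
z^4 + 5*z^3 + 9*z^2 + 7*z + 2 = (z + 1)^3*(z + 2)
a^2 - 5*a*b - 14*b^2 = (a - 7*b)*(a + 2*b)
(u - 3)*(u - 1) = u^2 - 4*u + 3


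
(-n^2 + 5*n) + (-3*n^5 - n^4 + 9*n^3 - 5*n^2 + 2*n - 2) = -3*n^5 - n^4 + 9*n^3 - 6*n^2 + 7*n - 2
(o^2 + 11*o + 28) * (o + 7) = o^3 + 18*o^2 + 105*o + 196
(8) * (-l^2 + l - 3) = -8*l^2 + 8*l - 24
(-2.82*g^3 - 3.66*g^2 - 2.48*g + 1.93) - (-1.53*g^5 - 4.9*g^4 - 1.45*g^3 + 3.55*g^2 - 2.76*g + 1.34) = 1.53*g^5 + 4.9*g^4 - 1.37*g^3 - 7.21*g^2 + 0.28*g + 0.59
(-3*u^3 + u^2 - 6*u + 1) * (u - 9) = -3*u^4 + 28*u^3 - 15*u^2 + 55*u - 9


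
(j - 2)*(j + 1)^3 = j^4 + j^3 - 3*j^2 - 5*j - 2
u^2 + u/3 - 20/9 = (u - 4/3)*(u + 5/3)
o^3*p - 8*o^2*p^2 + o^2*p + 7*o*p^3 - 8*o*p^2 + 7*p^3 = (o - 7*p)*(o - p)*(o*p + p)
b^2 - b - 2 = (b - 2)*(b + 1)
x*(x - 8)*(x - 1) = x^3 - 9*x^2 + 8*x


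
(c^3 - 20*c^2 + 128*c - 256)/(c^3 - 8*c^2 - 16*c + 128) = (c - 8)/(c + 4)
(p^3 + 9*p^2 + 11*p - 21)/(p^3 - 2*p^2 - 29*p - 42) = (p^2 + 6*p - 7)/(p^2 - 5*p - 14)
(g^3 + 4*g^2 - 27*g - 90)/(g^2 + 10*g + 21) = (g^2 + g - 30)/(g + 7)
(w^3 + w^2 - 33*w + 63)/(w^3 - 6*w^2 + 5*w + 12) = (w^2 + 4*w - 21)/(w^2 - 3*w - 4)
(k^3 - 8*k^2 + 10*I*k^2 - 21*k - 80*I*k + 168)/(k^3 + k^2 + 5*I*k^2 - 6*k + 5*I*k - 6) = (k^2 + k*(-8 + 7*I) - 56*I)/(k^2 + k*(1 + 2*I) + 2*I)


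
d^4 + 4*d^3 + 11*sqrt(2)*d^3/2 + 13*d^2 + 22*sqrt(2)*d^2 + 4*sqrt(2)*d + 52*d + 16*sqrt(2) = (d + 4)*(d + sqrt(2)/2)*(d + sqrt(2))*(d + 4*sqrt(2))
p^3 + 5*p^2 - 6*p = p*(p - 1)*(p + 6)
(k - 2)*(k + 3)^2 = k^3 + 4*k^2 - 3*k - 18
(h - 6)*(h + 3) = h^2 - 3*h - 18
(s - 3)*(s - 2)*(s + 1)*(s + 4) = s^4 - 15*s^2 + 10*s + 24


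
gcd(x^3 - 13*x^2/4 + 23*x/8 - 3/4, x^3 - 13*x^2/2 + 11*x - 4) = x^2 - 5*x/2 + 1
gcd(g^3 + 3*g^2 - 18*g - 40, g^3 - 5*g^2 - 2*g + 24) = g^2 - 2*g - 8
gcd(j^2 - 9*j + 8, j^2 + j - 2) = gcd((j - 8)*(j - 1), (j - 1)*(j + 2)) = j - 1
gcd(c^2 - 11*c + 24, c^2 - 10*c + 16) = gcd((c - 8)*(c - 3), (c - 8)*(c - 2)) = c - 8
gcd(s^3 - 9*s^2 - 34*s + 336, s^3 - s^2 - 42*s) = s^2 - s - 42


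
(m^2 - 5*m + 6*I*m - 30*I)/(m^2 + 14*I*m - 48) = (m - 5)/(m + 8*I)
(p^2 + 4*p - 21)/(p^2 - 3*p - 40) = (-p^2 - 4*p + 21)/(-p^2 + 3*p + 40)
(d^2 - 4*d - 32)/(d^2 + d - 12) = (d - 8)/(d - 3)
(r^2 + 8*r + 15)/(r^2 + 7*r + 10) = (r + 3)/(r + 2)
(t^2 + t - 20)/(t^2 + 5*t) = (t - 4)/t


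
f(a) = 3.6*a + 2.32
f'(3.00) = 3.60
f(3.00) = 13.12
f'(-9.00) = 3.60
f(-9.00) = -30.08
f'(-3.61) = 3.60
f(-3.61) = -10.68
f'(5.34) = 3.60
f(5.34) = 21.54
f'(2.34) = 3.60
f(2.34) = 10.74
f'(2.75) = 3.60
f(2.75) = 12.22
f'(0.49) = 3.60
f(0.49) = 4.08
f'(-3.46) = 3.60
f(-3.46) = -10.14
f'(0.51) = 3.60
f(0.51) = 4.16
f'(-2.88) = 3.60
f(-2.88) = -8.05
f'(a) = 3.60000000000000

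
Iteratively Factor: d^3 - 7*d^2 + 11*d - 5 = (d - 1)*(d^2 - 6*d + 5) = (d - 5)*(d - 1)*(d - 1)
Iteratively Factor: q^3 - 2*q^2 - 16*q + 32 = (q + 4)*(q^2 - 6*q + 8) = (q - 2)*(q + 4)*(q - 4)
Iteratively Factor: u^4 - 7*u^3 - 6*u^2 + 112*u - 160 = (u - 5)*(u^3 - 2*u^2 - 16*u + 32) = (u - 5)*(u - 4)*(u^2 + 2*u - 8) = (u - 5)*(u - 4)*(u + 4)*(u - 2)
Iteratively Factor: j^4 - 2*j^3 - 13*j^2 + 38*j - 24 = (j + 4)*(j^3 - 6*j^2 + 11*j - 6) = (j - 3)*(j + 4)*(j^2 - 3*j + 2) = (j - 3)*(j - 1)*(j + 4)*(j - 2)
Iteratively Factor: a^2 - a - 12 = (a - 4)*(a + 3)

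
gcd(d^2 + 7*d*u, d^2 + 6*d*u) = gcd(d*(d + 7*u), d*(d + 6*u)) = d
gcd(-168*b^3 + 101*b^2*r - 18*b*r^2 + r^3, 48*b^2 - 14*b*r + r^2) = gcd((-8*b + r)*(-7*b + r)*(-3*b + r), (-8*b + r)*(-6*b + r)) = -8*b + r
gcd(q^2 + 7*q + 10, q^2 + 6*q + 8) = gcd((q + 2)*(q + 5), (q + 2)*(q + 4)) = q + 2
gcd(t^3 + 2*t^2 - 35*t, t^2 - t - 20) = t - 5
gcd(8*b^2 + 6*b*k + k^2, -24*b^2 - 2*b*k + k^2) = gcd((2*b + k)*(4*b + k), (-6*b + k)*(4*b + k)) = 4*b + k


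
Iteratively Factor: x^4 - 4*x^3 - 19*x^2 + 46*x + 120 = (x - 5)*(x^3 + x^2 - 14*x - 24) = (x - 5)*(x - 4)*(x^2 + 5*x + 6) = (x - 5)*(x - 4)*(x + 3)*(x + 2)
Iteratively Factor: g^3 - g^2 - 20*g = (g - 5)*(g^2 + 4*g) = g*(g - 5)*(g + 4)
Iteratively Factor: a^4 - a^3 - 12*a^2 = (a + 3)*(a^3 - 4*a^2) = (a - 4)*(a + 3)*(a^2) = a*(a - 4)*(a + 3)*(a)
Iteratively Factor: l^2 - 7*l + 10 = (l - 5)*(l - 2)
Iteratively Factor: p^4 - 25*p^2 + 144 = (p - 4)*(p^3 + 4*p^2 - 9*p - 36) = (p - 4)*(p + 3)*(p^2 + p - 12) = (p - 4)*(p + 3)*(p + 4)*(p - 3)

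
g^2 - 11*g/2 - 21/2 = (g - 7)*(g + 3/2)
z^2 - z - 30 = (z - 6)*(z + 5)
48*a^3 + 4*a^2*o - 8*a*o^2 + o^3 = (-6*a + o)*(-4*a + o)*(2*a + o)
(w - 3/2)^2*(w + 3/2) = w^3 - 3*w^2/2 - 9*w/4 + 27/8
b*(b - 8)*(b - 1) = b^3 - 9*b^2 + 8*b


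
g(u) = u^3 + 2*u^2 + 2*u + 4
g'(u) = 3*u^2 + 4*u + 2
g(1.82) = 20.29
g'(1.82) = 19.22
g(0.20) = 4.49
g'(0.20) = 2.92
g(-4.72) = -66.04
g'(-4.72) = 49.96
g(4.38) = 135.16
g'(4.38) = 77.07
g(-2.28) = -2.02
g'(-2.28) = 8.48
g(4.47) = 142.22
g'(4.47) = 79.82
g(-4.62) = -61.16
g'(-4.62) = 47.55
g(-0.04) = 3.92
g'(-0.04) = 1.84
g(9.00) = 913.00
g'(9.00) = 281.00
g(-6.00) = -152.00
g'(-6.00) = 86.00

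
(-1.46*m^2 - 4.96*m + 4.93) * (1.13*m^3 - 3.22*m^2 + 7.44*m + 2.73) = -1.6498*m^5 - 0.903599999999999*m^4 + 10.6797*m^3 - 56.7628*m^2 + 23.1384*m + 13.4589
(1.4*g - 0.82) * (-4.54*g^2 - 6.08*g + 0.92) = -6.356*g^3 - 4.7892*g^2 + 6.2736*g - 0.7544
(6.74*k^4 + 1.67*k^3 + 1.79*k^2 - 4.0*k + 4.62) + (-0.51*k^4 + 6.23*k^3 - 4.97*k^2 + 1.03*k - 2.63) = 6.23*k^4 + 7.9*k^3 - 3.18*k^2 - 2.97*k + 1.99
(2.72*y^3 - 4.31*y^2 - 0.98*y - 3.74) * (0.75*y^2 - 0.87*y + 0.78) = 2.04*y^5 - 5.5989*y^4 + 5.1363*y^3 - 5.3142*y^2 + 2.4894*y - 2.9172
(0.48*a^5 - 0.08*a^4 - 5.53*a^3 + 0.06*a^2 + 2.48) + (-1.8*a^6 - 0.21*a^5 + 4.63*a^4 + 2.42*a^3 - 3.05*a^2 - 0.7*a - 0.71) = -1.8*a^6 + 0.27*a^5 + 4.55*a^4 - 3.11*a^3 - 2.99*a^2 - 0.7*a + 1.77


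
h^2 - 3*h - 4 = (h - 4)*(h + 1)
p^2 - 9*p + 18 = (p - 6)*(p - 3)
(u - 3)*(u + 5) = u^2 + 2*u - 15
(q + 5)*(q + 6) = q^2 + 11*q + 30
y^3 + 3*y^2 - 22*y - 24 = (y - 4)*(y + 1)*(y + 6)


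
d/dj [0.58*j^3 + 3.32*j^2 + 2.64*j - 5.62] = 1.74*j^2 + 6.64*j + 2.64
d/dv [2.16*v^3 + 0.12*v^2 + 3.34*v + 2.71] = 6.48*v^2 + 0.24*v + 3.34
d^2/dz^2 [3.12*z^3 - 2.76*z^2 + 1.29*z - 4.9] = 18.72*z - 5.52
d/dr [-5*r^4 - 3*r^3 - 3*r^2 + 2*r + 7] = -20*r^3 - 9*r^2 - 6*r + 2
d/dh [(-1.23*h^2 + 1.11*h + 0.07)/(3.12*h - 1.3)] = (-3.8376*h^2 + 3.198*h - 1.6614)/(9.7344*h^2 - 8.112*h + 1.69)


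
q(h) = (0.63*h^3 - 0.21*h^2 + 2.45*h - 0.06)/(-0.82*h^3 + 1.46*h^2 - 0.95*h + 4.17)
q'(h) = (1.89*h^2 - 0.42*h + 2.45)/(-0.82*h^3 + 1.46*h^2 - 0.95*h + 4.17) + (2.46*h^2 - 2.92*h + 0.95)*(0.63*h^3 - 0.21*h^2 + 2.45*h - 0.06)/(-0.82*h^3 + 1.46*h^2 - 0.95*h + 4.17)^2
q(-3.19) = -0.63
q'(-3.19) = 0.02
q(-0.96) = -0.44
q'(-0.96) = 0.27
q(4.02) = -1.61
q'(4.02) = 0.53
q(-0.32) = -0.19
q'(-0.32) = 0.51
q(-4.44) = -0.64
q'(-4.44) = 0.01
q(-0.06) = -0.05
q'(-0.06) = 0.57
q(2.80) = -3.76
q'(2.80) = 5.81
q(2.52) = -7.16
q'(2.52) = 25.35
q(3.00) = -2.92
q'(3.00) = 3.07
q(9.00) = -0.96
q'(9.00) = 0.03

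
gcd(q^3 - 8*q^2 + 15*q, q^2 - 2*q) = q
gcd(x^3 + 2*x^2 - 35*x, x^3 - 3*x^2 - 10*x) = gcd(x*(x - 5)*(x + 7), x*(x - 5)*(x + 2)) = x^2 - 5*x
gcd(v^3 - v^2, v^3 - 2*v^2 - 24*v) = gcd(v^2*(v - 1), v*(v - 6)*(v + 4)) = v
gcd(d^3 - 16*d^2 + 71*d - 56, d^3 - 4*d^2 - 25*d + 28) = d^2 - 8*d + 7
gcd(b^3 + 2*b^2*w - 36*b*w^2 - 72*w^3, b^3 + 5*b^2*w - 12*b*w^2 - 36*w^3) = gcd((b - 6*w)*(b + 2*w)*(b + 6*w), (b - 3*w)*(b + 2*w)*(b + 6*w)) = b^2 + 8*b*w + 12*w^2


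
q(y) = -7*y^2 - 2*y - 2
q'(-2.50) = 33.00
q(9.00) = -587.00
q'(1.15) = -18.10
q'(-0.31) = 2.34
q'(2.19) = -32.66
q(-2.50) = -40.75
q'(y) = -14*y - 2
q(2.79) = -62.07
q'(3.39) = -49.46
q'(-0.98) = 11.72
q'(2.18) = -32.52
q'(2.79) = -41.06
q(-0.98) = -6.76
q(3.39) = -89.22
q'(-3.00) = 40.00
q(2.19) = -39.95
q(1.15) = -13.56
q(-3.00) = -59.00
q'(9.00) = -128.00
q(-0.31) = -2.05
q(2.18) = -39.63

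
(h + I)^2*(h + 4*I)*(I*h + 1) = I*h^4 - 5*h^3 - 3*I*h^2 - 5*h - 4*I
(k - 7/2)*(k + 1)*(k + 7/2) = k^3 + k^2 - 49*k/4 - 49/4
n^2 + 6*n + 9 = (n + 3)^2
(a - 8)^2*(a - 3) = a^3 - 19*a^2 + 112*a - 192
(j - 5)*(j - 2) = j^2 - 7*j + 10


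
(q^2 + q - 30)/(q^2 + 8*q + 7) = (q^2 + q - 30)/(q^2 + 8*q + 7)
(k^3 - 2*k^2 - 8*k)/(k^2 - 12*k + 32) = k*(k + 2)/(k - 8)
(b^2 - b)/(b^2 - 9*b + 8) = b/(b - 8)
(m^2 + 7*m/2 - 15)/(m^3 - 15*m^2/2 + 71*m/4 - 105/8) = 4*(m + 6)/(4*m^2 - 20*m + 21)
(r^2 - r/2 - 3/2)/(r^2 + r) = (r - 3/2)/r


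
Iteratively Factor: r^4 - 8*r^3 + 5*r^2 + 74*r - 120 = (r - 4)*(r^3 - 4*r^2 - 11*r + 30) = (r - 5)*(r - 4)*(r^2 + r - 6) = (r - 5)*(r - 4)*(r + 3)*(r - 2)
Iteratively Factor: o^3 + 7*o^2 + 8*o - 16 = (o + 4)*(o^2 + 3*o - 4) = (o + 4)^2*(o - 1)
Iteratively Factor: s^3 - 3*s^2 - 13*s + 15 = (s - 1)*(s^2 - 2*s - 15) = (s - 5)*(s - 1)*(s + 3)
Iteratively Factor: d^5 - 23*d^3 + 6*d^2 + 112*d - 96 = (d - 2)*(d^4 + 2*d^3 - 19*d^2 - 32*d + 48) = (d - 2)*(d - 1)*(d^3 + 3*d^2 - 16*d - 48) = (d - 2)*(d - 1)*(d + 3)*(d^2 - 16) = (d - 2)*(d - 1)*(d + 3)*(d + 4)*(d - 4)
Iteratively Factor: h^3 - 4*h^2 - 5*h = (h - 5)*(h^2 + h) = h*(h - 5)*(h + 1)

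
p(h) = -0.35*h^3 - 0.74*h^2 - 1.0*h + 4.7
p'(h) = -1.05*h^2 - 1.48*h - 1.0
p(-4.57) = 27.22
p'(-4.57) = -16.17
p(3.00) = -14.41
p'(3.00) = -14.89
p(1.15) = 2.04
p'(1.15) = -4.09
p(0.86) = 3.07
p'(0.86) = -3.05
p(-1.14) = 5.40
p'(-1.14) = -0.68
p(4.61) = -49.93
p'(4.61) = -30.14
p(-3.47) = 13.88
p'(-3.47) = -8.51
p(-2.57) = 8.32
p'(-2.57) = -4.13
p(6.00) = -103.54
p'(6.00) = -47.68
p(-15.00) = 1034.45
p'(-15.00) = -215.05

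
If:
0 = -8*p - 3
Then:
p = -3/8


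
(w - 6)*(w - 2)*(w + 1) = w^3 - 7*w^2 + 4*w + 12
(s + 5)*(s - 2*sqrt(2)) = s^2 - 2*sqrt(2)*s + 5*s - 10*sqrt(2)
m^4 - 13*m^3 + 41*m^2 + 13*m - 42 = (m - 7)*(m - 6)*(m - 1)*(m + 1)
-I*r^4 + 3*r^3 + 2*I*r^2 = r^2*(r + 2*I)*(-I*r + 1)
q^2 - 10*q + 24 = (q - 6)*(q - 4)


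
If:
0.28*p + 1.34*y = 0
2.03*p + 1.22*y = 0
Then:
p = 0.00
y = 0.00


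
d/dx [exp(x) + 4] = exp(x)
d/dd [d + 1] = 1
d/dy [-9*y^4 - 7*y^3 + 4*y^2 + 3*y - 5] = -36*y^3 - 21*y^2 + 8*y + 3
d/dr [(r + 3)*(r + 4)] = 2*r + 7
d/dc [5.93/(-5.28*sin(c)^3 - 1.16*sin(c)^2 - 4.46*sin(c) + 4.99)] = (93.9312*sin(c)^2 + 13.7576*sin(c) + 26.4478)*cos(c)/(5.28*sin(c)^3 + 1.16*sin(c)^2 + 4.46*sin(c) - 4.99)^2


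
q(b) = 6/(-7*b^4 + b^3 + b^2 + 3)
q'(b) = 6*(28*b^3 - 3*b^2 - 2*b)/(-7*b^4 + b^3 + b^2 + 3)^2 = 6*b*(28*b^2 - 3*b - 2)/(-7*b^4 + b^3 + b^2 + 3)^2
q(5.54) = -0.00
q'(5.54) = 0.00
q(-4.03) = -0.00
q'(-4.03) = -0.00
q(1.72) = -0.12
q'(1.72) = 0.31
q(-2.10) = -0.04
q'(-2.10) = -0.08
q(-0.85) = -11.00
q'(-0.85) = -355.92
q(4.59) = -0.00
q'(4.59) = 0.00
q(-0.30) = 2.00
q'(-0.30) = -0.28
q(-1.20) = -0.51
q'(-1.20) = -2.17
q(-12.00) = 0.00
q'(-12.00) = 0.00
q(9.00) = 0.00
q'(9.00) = 0.00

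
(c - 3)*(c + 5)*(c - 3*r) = c^3 - 3*c^2*r + 2*c^2 - 6*c*r - 15*c + 45*r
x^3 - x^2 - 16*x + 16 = (x - 4)*(x - 1)*(x + 4)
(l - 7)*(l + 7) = l^2 - 49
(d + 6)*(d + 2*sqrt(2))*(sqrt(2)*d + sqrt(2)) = sqrt(2)*d^3 + 4*d^2 + 7*sqrt(2)*d^2 + 6*sqrt(2)*d + 28*d + 24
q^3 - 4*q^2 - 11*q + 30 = (q - 5)*(q - 2)*(q + 3)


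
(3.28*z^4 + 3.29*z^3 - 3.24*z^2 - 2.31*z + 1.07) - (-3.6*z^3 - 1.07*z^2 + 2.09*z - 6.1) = 3.28*z^4 + 6.89*z^3 - 2.17*z^2 - 4.4*z + 7.17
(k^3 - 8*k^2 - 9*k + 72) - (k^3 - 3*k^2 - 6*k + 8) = -5*k^2 - 3*k + 64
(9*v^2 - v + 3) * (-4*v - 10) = -36*v^3 - 86*v^2 - 2*v - 30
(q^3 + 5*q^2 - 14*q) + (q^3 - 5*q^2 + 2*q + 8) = 2*q^3 - 12*q + 8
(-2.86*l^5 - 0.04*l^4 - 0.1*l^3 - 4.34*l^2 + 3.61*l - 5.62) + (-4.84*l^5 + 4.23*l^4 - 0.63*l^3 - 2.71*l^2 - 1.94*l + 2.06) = -7.7*l^5 + 4.19*l^4 - 0.73*l^3 - 7.05*l^2 + 1.67*l - 3.56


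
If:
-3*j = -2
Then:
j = 2/3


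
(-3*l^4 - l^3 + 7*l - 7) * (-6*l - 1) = 18*l^5 + 9*l^4 + l^3 - 42*l^2 + 35*l + 7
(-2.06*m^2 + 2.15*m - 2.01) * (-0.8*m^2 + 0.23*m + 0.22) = 1.648*m^4 - 2.1938*m^3 + 1.6493*m^2 + 0.0107*m - 0.4422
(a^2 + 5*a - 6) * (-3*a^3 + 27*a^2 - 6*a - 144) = -3*a^5 + 12*a^4 + 147*a^3 - 336*a^2 - 684*a + 864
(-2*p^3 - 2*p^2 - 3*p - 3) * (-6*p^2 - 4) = 12*p^5 + 12*p^4 + 26*p^3 + 26*p^2 + 12*p + 12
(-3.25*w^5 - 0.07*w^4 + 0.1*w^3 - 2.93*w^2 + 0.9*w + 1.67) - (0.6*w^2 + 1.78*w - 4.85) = -3.25*w^5 - 0.07*w^4 + 0.1*w^3 - 3.53*w^2 - 0.88*w + 6.52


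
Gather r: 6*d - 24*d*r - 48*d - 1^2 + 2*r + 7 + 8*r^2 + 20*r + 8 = -42*d + 8*r^2 + r*(22 - 24*d) + 14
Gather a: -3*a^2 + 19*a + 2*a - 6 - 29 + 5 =-3*a^2 + 21*a - 30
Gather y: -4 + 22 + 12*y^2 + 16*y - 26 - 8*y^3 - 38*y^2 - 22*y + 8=-8*y^3 - 26*y^2 - 6*y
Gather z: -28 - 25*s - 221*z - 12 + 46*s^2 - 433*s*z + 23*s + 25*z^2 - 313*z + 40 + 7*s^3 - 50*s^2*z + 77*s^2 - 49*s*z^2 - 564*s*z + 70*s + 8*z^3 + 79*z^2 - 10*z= 7*s^3 + 123*s^2 + 68*s + 8*z^3 + z^2*(104 - 49*s) + z*(-50*s^2 - 997*s - 544)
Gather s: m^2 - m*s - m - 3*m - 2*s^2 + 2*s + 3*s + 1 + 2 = m^2 - 4*m - 2*s^2 + s*(5 - m) + 3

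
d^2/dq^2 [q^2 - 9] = 2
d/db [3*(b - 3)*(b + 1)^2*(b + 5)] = 12*b^3 + 36*b^2 - 60*b - 84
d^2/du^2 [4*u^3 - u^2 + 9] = 24*u - 2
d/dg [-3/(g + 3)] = 3/(g + 3)^2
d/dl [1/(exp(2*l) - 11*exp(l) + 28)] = (11 - 2*exp(l))*exp(l)/(exp(2*l) - 11*exp(l) + 28)^2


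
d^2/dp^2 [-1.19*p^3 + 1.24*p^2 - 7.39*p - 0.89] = 2.48 - 7.14*p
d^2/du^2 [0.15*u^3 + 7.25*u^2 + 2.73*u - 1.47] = 0.9*u + 14.5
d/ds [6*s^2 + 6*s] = 12*s + 6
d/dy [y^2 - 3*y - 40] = 2*y - 3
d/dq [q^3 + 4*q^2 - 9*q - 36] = 3*q^2 + 8*q - 9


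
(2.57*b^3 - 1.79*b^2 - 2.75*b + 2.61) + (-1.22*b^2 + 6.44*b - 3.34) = 2.57*b^3 - 3.01*b^2 + 3.69*b - 0.73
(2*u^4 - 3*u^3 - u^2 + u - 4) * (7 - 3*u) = -6*u^5 + 23*u^4 - 18*u^3 - 10*u^2 + 19*u - 28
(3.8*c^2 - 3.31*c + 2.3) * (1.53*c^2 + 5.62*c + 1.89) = 5.814*c^4 + 16.2917*c^3 - 7.9012*c^2 + 6.6701*c + 4.347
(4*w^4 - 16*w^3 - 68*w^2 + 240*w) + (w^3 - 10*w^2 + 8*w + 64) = 4*w^4 - 15*w^3 - 78*w^2 + 248*w + 64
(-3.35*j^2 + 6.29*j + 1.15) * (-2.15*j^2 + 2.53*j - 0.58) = 7.2025*j^4 - 21.999*j^3 + 15.3842*j^2 - 0.7387*j - 0.667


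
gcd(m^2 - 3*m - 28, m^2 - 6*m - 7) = m - 7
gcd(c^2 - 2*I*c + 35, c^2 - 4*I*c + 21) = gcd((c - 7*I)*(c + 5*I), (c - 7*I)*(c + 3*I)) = c - 7*I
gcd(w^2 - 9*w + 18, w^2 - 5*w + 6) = w - 3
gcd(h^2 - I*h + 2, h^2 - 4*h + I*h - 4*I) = h + I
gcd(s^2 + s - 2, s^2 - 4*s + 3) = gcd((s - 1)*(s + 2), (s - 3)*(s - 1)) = s - 1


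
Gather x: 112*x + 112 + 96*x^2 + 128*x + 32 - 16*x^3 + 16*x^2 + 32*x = -16*x^3 + 112*x^2 + 272*x + 144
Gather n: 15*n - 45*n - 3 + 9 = 6 - 30*n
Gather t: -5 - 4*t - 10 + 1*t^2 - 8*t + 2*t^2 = 3*t^2 - 12*t - 15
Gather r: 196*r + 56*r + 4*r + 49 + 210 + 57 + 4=256*r + 320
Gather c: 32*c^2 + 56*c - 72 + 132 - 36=32*c^2 + 56*c + 24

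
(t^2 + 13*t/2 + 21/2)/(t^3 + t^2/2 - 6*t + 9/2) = (2*t + 7)/(2*t^2 - 5*t + 3)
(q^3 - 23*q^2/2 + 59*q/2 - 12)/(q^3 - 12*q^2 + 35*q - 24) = (q - 1/2)/(q - 1)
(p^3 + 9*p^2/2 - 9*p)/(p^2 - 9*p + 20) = p*(2*p^2 + 9*p - 18)/(2*(p^2 - 9*p + 20))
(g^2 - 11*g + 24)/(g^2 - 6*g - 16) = (g - 3)/(g + 2)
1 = 1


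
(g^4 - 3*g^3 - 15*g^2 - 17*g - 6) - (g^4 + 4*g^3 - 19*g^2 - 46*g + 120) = -7*g^3 + 4*g^2 + 29*g - 126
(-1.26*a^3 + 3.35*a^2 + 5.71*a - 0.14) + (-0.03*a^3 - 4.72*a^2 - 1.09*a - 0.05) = -1.29*a^3 - 1.37*a^2 + 4.62*a - 0.19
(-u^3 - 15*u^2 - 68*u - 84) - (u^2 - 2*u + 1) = -u^3 - 16*u^2 - 66*u - 85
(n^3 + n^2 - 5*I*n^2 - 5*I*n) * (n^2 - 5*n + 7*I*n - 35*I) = n^5 - 4*n^4 + 2*I*n^4 + 30*n^3 - 8*I*n^3 - 140*n^2 - 10*I*n^2 - 175*n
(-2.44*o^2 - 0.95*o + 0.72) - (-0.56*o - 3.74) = -2.44*o^2 - 0.39*o + 4.46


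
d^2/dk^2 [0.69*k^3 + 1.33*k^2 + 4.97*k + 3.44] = 4.14*k + 2.66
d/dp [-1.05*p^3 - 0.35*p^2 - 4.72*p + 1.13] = -3.15*p^2 - 0.7*p - 4.72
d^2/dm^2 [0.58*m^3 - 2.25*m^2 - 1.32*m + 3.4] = 3.48*m - 4.5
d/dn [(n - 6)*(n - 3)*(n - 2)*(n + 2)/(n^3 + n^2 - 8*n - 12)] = (n^2 + 4*n - 28)/(n^2 + 4*n + 4)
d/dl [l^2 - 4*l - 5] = 2*l - 4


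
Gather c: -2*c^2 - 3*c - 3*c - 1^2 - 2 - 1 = -2*c^2 - 6*c - 4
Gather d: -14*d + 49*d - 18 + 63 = 35*d + 45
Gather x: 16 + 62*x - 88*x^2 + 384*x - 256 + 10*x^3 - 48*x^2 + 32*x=10*x^3 - 136*x^2 + 478*x - 240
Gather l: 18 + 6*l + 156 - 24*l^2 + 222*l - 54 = -24*l^2 + 228*l + 120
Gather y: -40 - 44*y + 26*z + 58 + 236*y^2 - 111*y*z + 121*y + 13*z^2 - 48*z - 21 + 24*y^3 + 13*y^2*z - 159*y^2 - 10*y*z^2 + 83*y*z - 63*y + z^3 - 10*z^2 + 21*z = 24*y^3 + y^2*(13*z + 77) + y*(-10*z^2 - 28*z + 14) + z^3 + 3*z^2 - z - 3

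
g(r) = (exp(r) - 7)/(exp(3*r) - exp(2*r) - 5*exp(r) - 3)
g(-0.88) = 1.27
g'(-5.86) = -0.01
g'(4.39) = -0.00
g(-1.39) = 1.57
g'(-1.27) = -0.57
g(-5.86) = 2.32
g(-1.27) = 1.51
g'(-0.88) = -0.62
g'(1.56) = 0.25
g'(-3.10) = -0.17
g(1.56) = -0.04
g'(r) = (exp(r) - 7)*(-3*exp(3*r) + 2*exp(2*r) + 5*exp(r))/(exp(3*r) - exp(2*r) - 5*exp(r) - 3)^2 + exp(r)/(exp(3*r) - exp(2*r) - 5*exp(r) - 3) = 2*(-exp(2*r) + 12*exp(r) - 19)*exp(r)/(exp(5*r) - 3*exp(4*r) - 6*exp(3*r) + 10*exp(2*r) + 21*exp(r) + 9)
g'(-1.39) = -0.54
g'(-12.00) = 0.00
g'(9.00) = 0.00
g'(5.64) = -0.00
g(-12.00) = 2.33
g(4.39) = 0.00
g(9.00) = 0.00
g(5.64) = 0.00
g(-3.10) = 2.16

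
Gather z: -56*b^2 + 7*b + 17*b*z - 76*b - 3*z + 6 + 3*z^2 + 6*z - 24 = -56*b^2 - 69*b + 3*z^2 + z*(17*b + 3) - 18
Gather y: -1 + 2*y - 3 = 2*y - 4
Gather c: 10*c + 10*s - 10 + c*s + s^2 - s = c*(s + 10) + s^2 + 9*s - 10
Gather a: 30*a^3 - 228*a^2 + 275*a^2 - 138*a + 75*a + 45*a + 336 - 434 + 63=30*a^3 + 47*a^2 - 18*a - 35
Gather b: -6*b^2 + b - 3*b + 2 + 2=-6*b^2 - 2*b + 4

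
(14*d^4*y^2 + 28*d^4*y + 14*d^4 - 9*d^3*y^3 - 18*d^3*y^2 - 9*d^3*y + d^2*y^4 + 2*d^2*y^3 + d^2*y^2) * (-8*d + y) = -112*d^5*y^2 - 224*d^5*y - 112*d^5 + 86*d^4*y^3 + 172*d^4*y^2 + 86*d^4*y - 17*d^3*y^4 - 34*d^3*y^3 - 17*d^3*y^2 + d^2*y^5 + 2*d^2*y^4 + d^2*y^3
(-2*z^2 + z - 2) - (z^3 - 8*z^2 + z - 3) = -z^3 + 6*z^2 + 1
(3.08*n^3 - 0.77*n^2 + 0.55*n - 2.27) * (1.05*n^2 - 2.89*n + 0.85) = 3.234*n^5 - 9.7097*n^4 + 5.4208*n^3 - 4.6275*n^2 + 7.0278*n - 1.9295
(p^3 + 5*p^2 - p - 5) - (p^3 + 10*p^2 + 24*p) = -5*p^2 - 25*p - 5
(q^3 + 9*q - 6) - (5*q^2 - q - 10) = q^3 - 5*q^2 + 10*q + 4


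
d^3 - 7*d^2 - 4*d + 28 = (d - 7)*(d - 2)*(d + 2)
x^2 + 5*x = x*(x + 5)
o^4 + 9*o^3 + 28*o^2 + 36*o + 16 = (o + 1)*(o + 2)^2*(o + 4)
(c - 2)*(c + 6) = c^2 + 4*c - 12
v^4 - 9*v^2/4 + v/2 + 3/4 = (v - 1)^2*(v + 1/2)*(v + 3/2)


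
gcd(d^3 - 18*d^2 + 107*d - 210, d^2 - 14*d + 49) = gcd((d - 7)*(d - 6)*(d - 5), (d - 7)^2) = d - 7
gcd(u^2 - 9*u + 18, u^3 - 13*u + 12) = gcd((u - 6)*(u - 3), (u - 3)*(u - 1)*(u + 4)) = u - 3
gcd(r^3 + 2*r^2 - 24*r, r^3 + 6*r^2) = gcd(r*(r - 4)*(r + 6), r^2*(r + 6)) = r^2 + 6*r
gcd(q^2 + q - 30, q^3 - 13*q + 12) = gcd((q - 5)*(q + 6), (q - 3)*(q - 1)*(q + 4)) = 1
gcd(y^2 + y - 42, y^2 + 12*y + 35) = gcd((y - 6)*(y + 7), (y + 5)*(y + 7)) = y + 7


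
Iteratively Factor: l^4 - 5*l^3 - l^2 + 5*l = (l - 5)*(l^3 - l) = (l - 5)*(l - 1)*(l^2 + l) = (l - 5)*(l - 1)*(l + 1)*(l)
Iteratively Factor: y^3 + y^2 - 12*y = (y + 4)*(y^2 - 3*y) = (y - 3)*(y + 4)*(y)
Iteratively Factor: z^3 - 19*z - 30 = (z + 3)*(z^2 - 3*z - 10) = (z - 5)*(z + 3)*(z + 2)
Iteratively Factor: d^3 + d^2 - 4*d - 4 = (d - 2)*(d^2 + 3*d + 2) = (d - 2)*(d + 2)*(d + 1)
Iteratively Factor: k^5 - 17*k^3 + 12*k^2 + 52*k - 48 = (k - 1)*(k^4 + k^3 - 16*k^2 - 4*k + 48) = (k - 2)*(k - 1)*(k^3 + 3*k^2 - 10*k - 24) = (k - 2)*(k - 1)*(k + 4)*(k^2 - k - 6) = (k - 2)*(k - 1)*(k + 2)*(k + 4)*(k - 3)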